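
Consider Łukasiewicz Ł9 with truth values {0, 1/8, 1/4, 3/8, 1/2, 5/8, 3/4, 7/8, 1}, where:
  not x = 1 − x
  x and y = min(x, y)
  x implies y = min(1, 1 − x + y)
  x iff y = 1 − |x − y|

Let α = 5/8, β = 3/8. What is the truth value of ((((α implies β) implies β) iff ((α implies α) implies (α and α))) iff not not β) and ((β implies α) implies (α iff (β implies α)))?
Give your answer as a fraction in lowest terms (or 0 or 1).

3/8

α implies β = 5/8 implies 3/8 = 3/4
(α implies β) implies β = 3/4 implies 3/8 = 5/8
α implies α = 5/8 implies 5/8 = 1
α and α = 5/8 and 5/8 = 5/8
(α implies α) implies (α and α) = 1 implies 5/8 = 5/8
((α implies β) implies β) iff ((α implies α) implies (α and α)) = 5/8 iff 5/8 = 1
not β = not 3/8 = 5/8
not not β = not 5/8 = 3/8
(((α implies β) implies β) iff ((α implies α) implies (α and α))) iff not not β = 1 iff 3/8 = 3/8
β implies α = 3/8 implies 5/8 = 1
β implies α = 3/8 implies 5/8 = 1
α iff (β implies α) = 5/8 iff 1 = 5/8
(β implies α) implies (α iff (β implies α)) = 1 implies 5/8 = 5/8
((((α implies β) implies β) iff ((α implies α) implies (α and α))) iff not not β) and ((β implies α) implies (α iff (β implies α))) = 3/8 and 5/8 = 3/8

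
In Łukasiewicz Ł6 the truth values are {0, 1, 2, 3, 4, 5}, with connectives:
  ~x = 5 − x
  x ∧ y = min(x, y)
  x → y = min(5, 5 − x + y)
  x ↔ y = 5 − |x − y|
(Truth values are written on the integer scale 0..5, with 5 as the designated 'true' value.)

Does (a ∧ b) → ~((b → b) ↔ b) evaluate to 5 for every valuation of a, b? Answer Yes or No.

Counterexample: take a = 1, b = 5.
a ∧ b = 1 ∧ 5 = 1
b → b = 5 → 5 = 5
(b → b) ↔ b = 5 ↔ 5 = 5
~((b → b) ↔ b) = ~5 = 0
(a ∧ b) → ~((b → b) ↔ b) = 1 → 0 = 4
This gives 4 ≠ 5.

No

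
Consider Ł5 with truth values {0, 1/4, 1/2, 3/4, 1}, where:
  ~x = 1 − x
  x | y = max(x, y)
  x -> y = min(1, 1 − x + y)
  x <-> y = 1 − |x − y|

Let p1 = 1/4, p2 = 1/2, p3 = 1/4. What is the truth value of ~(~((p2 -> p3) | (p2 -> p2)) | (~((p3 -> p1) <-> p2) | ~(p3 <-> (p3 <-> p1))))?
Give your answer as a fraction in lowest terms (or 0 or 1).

1/4

p2 -> p3 = 1/2 -> 1/4 = 3/4
p2 -> p2 = 1/2 -> 1/2 = 1
(p2 -> p3) | (p2 -> p2) = 3/4 | 1 = 1
~((p2 -> p3) | (p2 -> p2)) = ~1 = 0
p3 -> p1 = 1/4 -> 1/4 = 1
(p3 -> p1) <-> p2 = 1 <-> 1/2 = 1/2
~((p3 -> p1) <-> p2) = ~1/2 = 1/2
p3 <-> p1 = 1/4 <-> 1/4 = 1
p3 <-> (p3 <-> p1) = 1/4 <-> 1 = 1/4
~(p3 <-> (p3 <-> p1)) = ~1/4 = 3/4
~((p3 -> p1) <-> p2) | ~(p3 <-> (p3 <-> p1)) = 1/2 | 3/4 = 3/4
~((p2 -> p3) | (p2 -> p2)) | (~((p3 -> p1) <-> p2) | ~(p3 <-> (p3 <-> p1))) = 0 | 3/4 = 3/4
~(~((p2 -> p3) | (p2 -> p2)) | (~((p3 -> p1) <-> p2) | ~(p3 <-> (p3 <-> p1)))) = ~3/4 = 1/4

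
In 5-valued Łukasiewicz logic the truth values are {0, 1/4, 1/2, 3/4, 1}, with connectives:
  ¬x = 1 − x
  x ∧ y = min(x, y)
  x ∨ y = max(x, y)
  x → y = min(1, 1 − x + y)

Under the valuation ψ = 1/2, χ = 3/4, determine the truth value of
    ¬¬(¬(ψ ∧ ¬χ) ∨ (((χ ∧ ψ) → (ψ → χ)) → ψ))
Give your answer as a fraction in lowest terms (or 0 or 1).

3/4

¬χ = ¬3/4 = 1/4
ψ ∧ ¬χ = 1/2 ∧ 1/4 = 1/4
¬(ψ ∧ ¬χ) = ¬1/4 = 3/4
χ ∧ ψ = 3/4 ∧ 1/2 = 1/2
ψ → χ = 1/2 → 3/4 = 1
(χ ∧ ψ) → (ψ → χ) = 1/2 → 1 = 1
((χ ∧ ψ) → (ψ → χ)) → ψ = 1 → 1/2 = 1/2
¬(ψ ∧ ¬χ) ∨ (((χ ∧ ψ) → (ψ → χ)) → ψ) = 3/4 ∨ 1/2 = 3/4
¬(¬(ψ ∧ ¬χ) ∨ (((χ ∧ ψ) → (ψ → χ)) → ψ)) = ¬3/4 = 1/4
¬¬(¬(ψ ∧ ¬χ) ∨ (((χ ∧ ψ) → (ψ → χ)) → ψ)) = ¬1/4 = 3/4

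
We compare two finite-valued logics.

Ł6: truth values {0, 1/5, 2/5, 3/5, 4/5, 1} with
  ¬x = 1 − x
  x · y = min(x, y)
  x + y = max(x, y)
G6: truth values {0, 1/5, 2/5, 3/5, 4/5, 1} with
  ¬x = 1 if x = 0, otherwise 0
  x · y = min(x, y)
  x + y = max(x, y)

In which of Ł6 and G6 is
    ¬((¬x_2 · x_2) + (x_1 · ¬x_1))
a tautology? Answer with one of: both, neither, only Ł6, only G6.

only G6

In Ł6: at x_1 = 0, x_2 = 1/5 the value is 4/5 — not a tautology.
In G6: every assignment gives 1 — tautology.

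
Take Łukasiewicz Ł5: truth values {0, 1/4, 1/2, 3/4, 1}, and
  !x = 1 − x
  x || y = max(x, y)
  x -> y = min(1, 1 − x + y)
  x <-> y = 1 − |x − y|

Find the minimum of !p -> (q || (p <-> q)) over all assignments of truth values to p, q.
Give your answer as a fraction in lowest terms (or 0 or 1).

Take p = 0, q = 1/2:
!p = !0 = 1
p <-> q = 0 <-> 1/2 = 1/2
q || (p <-> q) = 1/2 || 1/2 = 1/2
!p -> (q || (p <-> q)) = 1 -> 1/2 = 1/2
No assignment yields a value below 1/2, so this is the minimum.

1/2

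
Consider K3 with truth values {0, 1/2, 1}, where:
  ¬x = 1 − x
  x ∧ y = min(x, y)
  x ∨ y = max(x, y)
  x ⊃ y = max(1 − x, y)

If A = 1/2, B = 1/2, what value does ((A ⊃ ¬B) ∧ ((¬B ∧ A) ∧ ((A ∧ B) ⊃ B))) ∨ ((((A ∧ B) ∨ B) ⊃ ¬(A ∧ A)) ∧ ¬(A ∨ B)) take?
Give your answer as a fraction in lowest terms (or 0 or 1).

¬B = ¬1/2 = 1/2
A ⊃ ¬B = 1/2 ⊃ 1/2 = 1/2
¬B = ¬1/2 = 1/2
¬B ∧ A = 1/2 ∧ 1/2 = 1/2
A ∧ B = 1/2 ∧ 1/2 = 1/2
(A ∧ B) ⊃ B = 1/2 ⊃ 1/2 = 1/2
(¬B ∧ A) ∧ ((A ∧ B) ⊃ B) = 1/2 ∧ 1/2 = 1/2
(A ⊃ ¬B) ∧ ((¬B ∧ A) ∧ ((A ∧ B) ⊃ B)) = 1/2 ∧ 1/2 = 1/2
A ∧ B = 1/2 ∧ 1/2 = 1/2
(A ∧ B) ∨ B = 1/2 ∨ 1/2 = 1/2
A ∧ A = 1/2 ∧ 1/2 = 1/2
¬(A ∧ A) = ¬1/2 = 1/2
((A ∧ B) ∨ B) ⊃ ¬(A ∧ A) = 1/2 ⊃ 1/2 = 1/2
A ∨ B = 1/2 ∨ 1/2 = 1/2
¬(A ∨ B) = ¬1/2 = 1/2
(((A ∧ B) ∨ B) ⊃ ¬(A ∧ A)) ∧ ¬(A ∨ B) = 1/2 ∧ 1/2 = 1/2
((A ⊃ ¬B) ∧ ((¬B ∧ A) ∧ ((A ∧ B) ⊃ B))) ∨ ((((A ∧ B) ∨ B) ⊃ ¬(A ∧ A)) ∧ ¬(A ∨ B)) = 1/2 ∨ 1/2 = 1/2

1/2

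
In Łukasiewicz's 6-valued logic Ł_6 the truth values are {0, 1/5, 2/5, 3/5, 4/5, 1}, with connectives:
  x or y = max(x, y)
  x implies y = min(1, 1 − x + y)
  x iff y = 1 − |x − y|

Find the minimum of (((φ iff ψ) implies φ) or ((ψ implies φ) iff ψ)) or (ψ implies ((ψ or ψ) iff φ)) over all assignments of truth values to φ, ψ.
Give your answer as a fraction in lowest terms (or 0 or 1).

Take φ = 0, ψ = 3/5:
φ iff ψ = 0 iff 3/5 = 2/5
(φ iff ψ) implies φ = 2/5 implies 0 = 3/5
ψ implies φ = 3/5 implies 0 = 2/5
(ψ implies φ) iff ψ = 2/5 iff 3/5 = 4/5
((φ iff ψ) implies φ) or ((ψ implies φ) iff ψ) = 3/5 or 4/5 = 4/5
ψ or ψ = 3/5 or 3/5 = 3/5
(ψ or ψ) iff φ = 3/5 iff 0 = 2/5
ψ implies ((ψ or ψ) iff φ) = 3/5 implies 2/5 = 4/5
(((φ iff ψ) implies φ) or ((ψ implies φ) iff ψ)) or (ψ implies ((ψ or ψ) iff φ)) = 4/5 or 4/5 = 4/5
No assignment yields a value below 4/5, so this is the minimum.

4/5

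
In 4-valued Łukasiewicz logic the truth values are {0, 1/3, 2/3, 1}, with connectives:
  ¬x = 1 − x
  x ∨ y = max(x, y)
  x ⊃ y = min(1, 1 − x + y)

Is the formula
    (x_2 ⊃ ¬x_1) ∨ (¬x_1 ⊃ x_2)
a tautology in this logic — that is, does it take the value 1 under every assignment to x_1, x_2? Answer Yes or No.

x_1 = 0, x_2 = 0 ↦ 1
x_1 = 0, x_2 = 1/3 ↦ 1
x_1 = 0, x_2 = 2/3 ↦ 1
x_1 = 0, x_2 = 1 ↦ 1
x_1 = 1/3, x_2 = 0 ↦ 1
x_1 = 1/3, x_2 = 1/3 ↦ 1
x_1 = 1/3, x_2 = 2/3 ↦ 1
x_1 = 1/3, x_2 = 1 ↦ 1
x_1 = 2/3, x_2 = 0 ↦ 1
x_1 = 2/3, x_2 = 1/3 ↦ 1
x_1 = 2/3, x_2 = 2/3 ↦ 1
x_1 = 2/3, x_2 = 1 ↦ 1
x_1 = 1, x_2 = 0 ↦ 1
x_1 = 1, x_2 = 1/3 ↦ 1
x_1 = 1, x_2 = 2/3 ↦ 1
x_1 = 1, x_2 = 1 ↦ 1
Every assignment gives a value ≥ 1.

Yes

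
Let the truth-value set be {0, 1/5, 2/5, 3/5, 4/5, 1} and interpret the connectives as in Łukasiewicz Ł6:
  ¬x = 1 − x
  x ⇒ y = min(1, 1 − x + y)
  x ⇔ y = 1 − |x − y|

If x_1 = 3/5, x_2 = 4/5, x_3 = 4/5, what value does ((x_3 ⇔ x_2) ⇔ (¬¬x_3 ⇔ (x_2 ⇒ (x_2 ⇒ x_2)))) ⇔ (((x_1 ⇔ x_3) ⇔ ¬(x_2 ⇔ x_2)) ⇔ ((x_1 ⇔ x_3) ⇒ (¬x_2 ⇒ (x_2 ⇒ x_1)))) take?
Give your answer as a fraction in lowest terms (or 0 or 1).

x_3 ⇔ x_2 = 4/5 ⇔ 4/5 = 1
¬x_3 = ¬4/5 = 1/5
¬¬x_3 = ¬1/5 = 4/5
x_2 ⇒ x_2 = 4/5 ⇒ 4/5 = 1
x_2 ⇒ (x_2 ⇒ x_2) = 4/5 ⇒ 1 = 1
¬¬x_3 ⇔ (x_2 ⇒ (x_2 ⇒ x_2)) = 4/5 ⇔ 1 = 4/5
(x_3 ⇔ x_2) ⇔ (¬¬x_3 ⇔ (x_2 ⇒ (x_2 ⇒ x_2))) = 1 ⇔ 4/5 = 4/5
x_1 ⇔ x_3 = 3/5 ⇔ 4/5 = 4/5
x_2 ⇔ x_2 = 4/5 ⇔ 4/5 = 1
¬(x_2 ⇔ x_2) = ¬1 = 0
(x_1 ⇔ x_3) ⇔ ¬(x_2 ⇔ x_2) = 4/5 ⇔ 0 = 1/5
x_1 ⇔ x_3 = 3/5 ⇔ 4/5 = 4/5
¬x_2 = ¬4/5 = 1/5
x_2 ⇒ x_1 = 4/5 ⇒ 3/5 = 4/5
¬x_2 ⇒ (x_2 ⇒ x_1) = 1/5 ⇒ 4/5 = 1
(x_1 ⇔ x_3) ⇒ (¬x_2 ⇒ (x_2 ⇒ x_1)) = 4/5 ⇒ 1 = 1
((x_1 ⇔ x_3) ⇔ ¬(x_2 ⇔ x_2)) ⇔ ((x_1 ⇔ x_3) ⇒ (¬x_2 ⇒ (x_2 ⇒ x_1))) = 1/5 ⇔ 1 = 1/5
((x_3 ⇔ x_2) ⇔ (¬¬x_3 ⇔ (x_2 ⇒ (x_2 ⇒ x_2)))) ⇔ (((x_1 ⇔ x_3) ⇔ ¬(x_2 ⇔ x_2)) ⇔ ((x_1 ⇔ x_3) ⇒ (¬x_2 ⇒ (x_2 ⇒ x_1)))) = 4/5 ⇔ 1/5 = 2/5

2/5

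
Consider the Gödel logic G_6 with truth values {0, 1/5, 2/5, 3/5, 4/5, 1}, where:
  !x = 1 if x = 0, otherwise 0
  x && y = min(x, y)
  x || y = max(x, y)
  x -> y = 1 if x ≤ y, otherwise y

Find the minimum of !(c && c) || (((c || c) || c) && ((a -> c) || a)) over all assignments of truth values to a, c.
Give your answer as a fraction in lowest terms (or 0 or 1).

1/5

Take a = 0, c = 1/5:
c && c = 1/5 && 1/5 = 1/5
!(c && c) = !1/5 = 0
c || c = 1/5 || 1/5 = 1/5
(c || c) || c = 1/5 || 1/5 = 1/5
a -> c = 0 -> 1/5 = 1
(a -> c) || a = 1 || 0 = 1
((c || c) || c) && ((a -> c) || a) = 1/5 && 1 = 1/5
!(c && c) || (((c || c) || c) && ((a -> c) || a)) = 0 || 1/5 = 1/5
No assignment yields a value below 1/5, so this is the minimum.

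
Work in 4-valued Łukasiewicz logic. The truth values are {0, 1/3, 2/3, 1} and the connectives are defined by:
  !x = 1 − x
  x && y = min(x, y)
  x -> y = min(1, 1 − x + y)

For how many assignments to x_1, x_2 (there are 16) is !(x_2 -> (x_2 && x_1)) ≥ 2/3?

3

x_1 = 0, x_2 = 0 ↦ 0  <
x_1 = 0, x_2 = 1/3 ↦ 1/3  <
x_1 = 0, x_2 = 2/3 ↦ 2/3  ≥
x_1 = 0, x_2 = 1 ↦ 1  ≥
x_1 = 1/3, x_2 = 0 ↦ 0  <
x_1 = 1/3, x_2 = 1/3 ↦ 0  <
x_1 = 1/3, x_2 = 2/3 ↦ 1/3  <
x_1 = 1/3, x_2 = 1 ↦ 2/3  ≥
x_1 = 2/3, x_2 = 0 ↦ 0  <
x_1 = 2/3, x_2 = 1/3 ↦ 0  <
x_1 = 2/3, x_2 = 2/3 ↦ 0  <
x_1 = 2/3, x_2 = 1 ↦ 1/3  <
x_1 = 1, x_2 = 0 ↦ 0  <
x_1 = 1, x_2 = 1/3 ↦ 0  <
x_1 = 1, x_2 = 2/3 ↦ 0  <
x_1 = 1, x_2 = 1 ↦ 0  <
So 3 of the 16 assignments meet the threshold.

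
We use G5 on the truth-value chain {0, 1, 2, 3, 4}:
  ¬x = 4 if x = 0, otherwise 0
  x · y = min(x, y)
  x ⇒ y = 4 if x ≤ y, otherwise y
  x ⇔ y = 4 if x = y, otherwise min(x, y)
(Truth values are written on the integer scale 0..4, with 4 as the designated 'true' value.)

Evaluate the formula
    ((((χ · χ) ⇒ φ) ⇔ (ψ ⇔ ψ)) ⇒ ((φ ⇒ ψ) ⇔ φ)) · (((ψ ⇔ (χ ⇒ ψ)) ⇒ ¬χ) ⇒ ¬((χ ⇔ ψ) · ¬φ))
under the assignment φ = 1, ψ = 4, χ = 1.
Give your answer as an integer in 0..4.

1

χ · χ = 1 · 1 = 1
(χ · χ) ⇒ φ = 1 ⇒ 1 = 4
ψ ⇔ ψ = 4 ⇔ 4 = 4
((χ · χ) ⇒ φ) ⇔ (ψ ⇔ ψ) = 4 ⇔ 4 = 4
φ ⇒ ψ = 1 ⇒ 4 = 4
(φ ⇒ ψ) ⇔ φ = 4 ⇔ 1 = 1
(((χ · χ) ⇒ φ) ⇔ (ψ ⇔ ψ)) ⇒ ((φ ⇒ ψ) ⇔ φ) = 4 ⇒ 1 = 1
χ ⇒ ψ = 1 ⇒ 4 = 4
ψ ⇔ (χ ⇒ ψ) = 4 ⇔ 4 = 4
¬χ = ¬1 = 0
(ψ ⇔ (χ ⇒ ψ)) ⇒ ¬χ = 4 ⇒ 0 = 0
χ ⇔ ψ = 1 ⇔ 4 = 1
¬φ = ¬1 = 0
(χ ⇔ ψ) · ¬φ = 1 · 0 = 0
¬((χ ⇔ ψ) · ¬φ) = ¬0 = 4
((ψ ⇔ (χ ⇒ ψ)) ⇒ ¬χ) ⇒ ¬((χ ⇔ ψ) · ¬φ) = 0 ⇒ 4 = 4
((((χ · χ) ⇒ φ) ⇔ (ψ ⇔ ψ)) ⇒ ((φ ⇒ ψ) ⇔ φ)) · (((ψ ⇔ (χ ⇒ ψ)) ⇒ ¬χ) ⇒ ¬((χ ⇔ ψ) · ¬φ)) = 1 · 4 = 1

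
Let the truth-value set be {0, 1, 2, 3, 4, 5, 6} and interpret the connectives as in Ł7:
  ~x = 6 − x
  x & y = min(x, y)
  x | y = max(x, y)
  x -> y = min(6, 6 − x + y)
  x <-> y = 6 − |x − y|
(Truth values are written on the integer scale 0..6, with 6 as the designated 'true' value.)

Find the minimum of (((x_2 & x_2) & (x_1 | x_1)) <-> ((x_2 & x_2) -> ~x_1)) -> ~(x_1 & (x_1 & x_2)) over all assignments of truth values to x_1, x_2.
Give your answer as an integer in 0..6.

2

Take x_1 = 4, x_2 = 4:
x_2 & x_2 = 4 & 4 = 4
x_1 | x_1 = 4 | 4 = 4
(x_2 & x_2) & (x_1 | x_1) = 4 & 4 = 4
x_2 & x_2 = 4 & 4 = 4
~x_1 = ~4 = 2
(x_2 & x_2) -> ~x_1 = 4 -> 2 = 4
((x_2 & x_2) & (x_1 | x_1)) <-> ((x_2 & x_2) -> ~x_1) = 4 <-> 4 = 6
x_1 & x_2 = 4 & 4 = 4
x_1 & (x_1 & x_2) = 4 & 4 = 4
~(x_1 & (x_1 & x_2)) = ~4 = 2
(((x_2 & x_2) & (x_1 | x_1)) <-> ((x_2 & x_2) -> ~x_1)) -> ~(x_1 & (x_1 & x_2)) = 6 -> 2 = 2
No assignment yields a value below 2, so this is the minimum.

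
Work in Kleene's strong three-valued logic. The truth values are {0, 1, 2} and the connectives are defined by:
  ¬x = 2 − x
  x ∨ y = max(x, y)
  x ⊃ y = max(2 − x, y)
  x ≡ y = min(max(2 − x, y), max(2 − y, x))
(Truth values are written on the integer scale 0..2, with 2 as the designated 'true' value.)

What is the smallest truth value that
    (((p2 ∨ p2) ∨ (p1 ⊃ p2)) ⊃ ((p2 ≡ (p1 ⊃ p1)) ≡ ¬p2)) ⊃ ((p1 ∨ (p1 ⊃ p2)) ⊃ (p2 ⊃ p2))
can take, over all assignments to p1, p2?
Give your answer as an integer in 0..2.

Take p1 = 0, p2 = 1:
p2 ∨ p2 = 1 ∨ 1 = 1
p1 ⊃ p2 = 0 ⊃ 1 = 2
(p2 ∨ p2) ∨ (p1 ⊃ p2) = 1 ∨ 2 = 2
p1 ⊃ p1 = 0 ⊃ 0 = 2
p2 ≡ (p1 ⊃ p1) = 1 ≡ 2 = 1
¬p2 = ¬1 = 1
(p2 ≡ (p1 ⊃ p1)) ≡ ¬p2 = 1 ≡ 1 = 1
((p2 ∨ p2) ∨ (p1 ⊃ p2)) ⊃ ((p2 ≡ (p1 ⊃ p1)) ≡ ¬p2) = 2 ⊃ 1 = 1
p1 ⊃ p2 = 0 ⊃ 1 = 2
p1 ∨ (p1 ⊃ p2) = 0 ∨ 2 = 2
p2 ⊃ p2 = 1 ⊃ 1 = 1
(p1 ∨ (p1 ⊃ p2)) ⊃ (p2 ⊃ p2) = 2 ⊃ 1 = 1
(((p2 ∨ p2) ∨ (p1 ⊃ p2)) ⊃ ((p2 ≡ (p1 ⊃ p1)) ≡ ¬p2)) ⊃ ((p1 ∨ (p1 ⊃ p2)) ⊃ (p2 ⊃ p2)) = 1 ⊃ 1 = 1
No assignment yields a value below 1, so this is the minimum.

1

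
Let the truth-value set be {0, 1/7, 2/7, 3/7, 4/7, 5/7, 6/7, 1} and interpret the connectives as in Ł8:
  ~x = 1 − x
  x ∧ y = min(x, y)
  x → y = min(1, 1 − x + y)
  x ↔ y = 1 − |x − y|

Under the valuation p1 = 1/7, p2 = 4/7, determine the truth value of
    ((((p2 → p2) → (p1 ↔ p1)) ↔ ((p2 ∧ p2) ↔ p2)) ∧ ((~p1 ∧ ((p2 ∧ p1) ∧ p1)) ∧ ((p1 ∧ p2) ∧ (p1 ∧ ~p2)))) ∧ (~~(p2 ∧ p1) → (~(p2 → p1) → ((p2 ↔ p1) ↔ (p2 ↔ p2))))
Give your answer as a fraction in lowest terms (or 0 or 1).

1/7

p2 → p2 = 4/7 → 4/7 = 1
p1 ↔ p1 = 1/7 ↔ 1/7 = 1
(p2 → p2) → (p1 ↔ p1) = 1 → 1 = 1
p2 ∧ p2 = 4/7 ∧ 4/7 = 4/7
(p2 ∧ p2) ↔ p2 = 4/7 ↔ 4/7 = 1
((p2 → p2) → (p1 ↔ p1)) ↔ ((p2 ∧ p2) ↔ p2) = 1 ↔ 1 = 1
~p1 = ~1/7 = 6/7
p2 ∧ p1 = 4/7 ∧ 1/7 = 1/7
(p2 ∧ p1) ∧ p1 = 1/7 ∧ 1/7 = 1/7
~p1 ∧ ((p2 ∧ p1) ∧ p1) = 6/7 ∧ 1/7 = 1/7
p1 ∧ p2 = 1/7 ∧ 4/7 = 1/7
~p2 = ~4/7 = 3/7
p1 ∧ ~p2 = 1/7 ∧ 3/7 = 1/7
(p1 ∧ p2) ∧ (p1 ∧ ~p2) = 1/7 ∧ 1/7 = 1/7
(~p1 ∧ ((p2 ∧ p1) ∧ p1)) ∧ ((p1 ∧ p2) ∧ (p1 ∧ ~p2)) = 1/7 ∧ 1/7 = 1/7
(((p2 → p2) → (p1 ↔ p1)) ↔ ((p2 ∧ p2) ↔ p2)) ∧ ((~p1 ∧ ((p2 ∧ p1) ∧ p1)) ∧ ((p1 ∧ p2) ∧ (p1 ∧ ~p2))) = 1 ∧ 1/7 = 1/7
p2 ∧ p1 = 4/7 ∧ 1/7 = 1/7
~(p2 ∧ p1) = ~1/7 = 6/7
~~(p2 ∧ p1) = ~6/7 = 1/7
p2 → p1 = 4/7 → 1/7 = 4/7
~(p2 → p1) = ~4/7 = 3/7
p2 ↔ p1 = 4/7 ↔ 1/7 = 4/7
p2 ↔ p2 = 4/7 ↔ 4/7 = 1
(p2 ↔ p1) ↔ (p2 ↔ p2) = 4/7 ↔ 1 = 4/7
~(p2 → p1) → ((p2 ↔ p1) ↔ (p2 ↔ p2)) = 3/7 → 4/7 = 1
~~(p2 ∧ p1) → (~(p2 → p1) → ((p2 ↔ p1) ↔ (p2 ↔ p2))) = 1/7 → 1 = 1
((((p2 → p2) → (p1 ↔ p1)) ↔ ((p2 ∧ p2) ↔ p2)) ∧ ((~p1 ∧ ((p2 ∧ p1) ∧ p1)) ∧ ((p1 ∧ p2) ∧ (p1 ∧ ~p2)))) ∧ (~~(p2 ∧ p1) → (~(p2 → p1) → ((p2 ↔ p1) ↔ (p2 ↔ p2)))) = 1/7 ∧ 1 = 1/7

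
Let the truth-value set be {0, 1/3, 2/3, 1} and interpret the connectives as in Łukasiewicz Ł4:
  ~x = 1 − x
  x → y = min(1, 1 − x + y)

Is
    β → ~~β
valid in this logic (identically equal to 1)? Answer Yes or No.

β = 0 ↦ 1
β = 1/3 ↦ 1
β = 2/3 ↦ 1
β = 1 ↦ 1
Every assignment gives a value ≥ 1.

Yes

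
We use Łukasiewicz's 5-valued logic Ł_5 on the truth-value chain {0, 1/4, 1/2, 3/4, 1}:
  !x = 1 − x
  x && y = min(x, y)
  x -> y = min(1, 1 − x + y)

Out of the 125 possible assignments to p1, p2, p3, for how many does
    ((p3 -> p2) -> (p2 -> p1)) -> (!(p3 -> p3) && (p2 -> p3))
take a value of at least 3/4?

value 1: 5 assignments (counts)
value 3/4: 9 assignments (counts)
value 1/2: 13 assignments
value 1/4: 16 assignments
value 0: 82 assignments
So 14 of the 125 assignments meet the threshold.

14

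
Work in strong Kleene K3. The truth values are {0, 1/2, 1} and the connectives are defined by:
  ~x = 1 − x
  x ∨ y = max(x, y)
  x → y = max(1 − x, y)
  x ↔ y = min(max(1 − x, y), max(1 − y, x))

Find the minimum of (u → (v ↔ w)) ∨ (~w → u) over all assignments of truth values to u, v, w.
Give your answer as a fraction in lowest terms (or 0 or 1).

Take u = 1/2, v = 0, w = 1/2:
v ↔ w = 0 ↔ 1/2 = 1/2
u → (v ↔ w) = 1/2 → 1/2 = 1/2
~w = ~1/2 = 1/2
~w → u = 1/2 → 1/2 = 1/2
(u → (v ↔ w)) ∨ (~w → u) = 1/2 ∨ 1/2 = 1/2
No assignment yields a value below 1/2, so this is the minimum.

1/2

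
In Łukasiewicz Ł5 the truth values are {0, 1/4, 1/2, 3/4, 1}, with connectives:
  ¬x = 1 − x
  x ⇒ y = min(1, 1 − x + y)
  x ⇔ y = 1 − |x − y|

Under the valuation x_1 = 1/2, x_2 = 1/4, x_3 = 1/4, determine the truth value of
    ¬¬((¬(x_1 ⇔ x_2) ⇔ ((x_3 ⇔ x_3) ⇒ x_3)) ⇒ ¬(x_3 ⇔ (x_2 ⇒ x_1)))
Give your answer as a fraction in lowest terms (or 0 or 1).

x_1 ⇔ x_2 = 1/2 ⇔ 1/4 = 3/4
¬(x_1 ⇔ x_2) = ¬3/4 = 1/4
x_3 ⇔ x_3 = 1/4 ⇔ 1/4 = 1
(x_3 ⇔ x_3) ⇒ x_3 = 1 ⇒ 1/4 = 1/4
¬(x_1 ⇔ x_2) ⇔ ((x_3 ⇔ x_3) ⇒ x_3) = 1/4 ⇔ 1/4 = 1
x_2 ⇒ x_1 = 1/4 ⇒ 1/2 = 1
x_3 ⇔ (x_2 ⇒ x_1) = 1/4 ⇔ 1 = 1/4
¬(x_3 ⇔ (x_2 ⇒ x_1)) = ¬1/4 = 3/4
(¬(x_1 ⇔ x_2) ⇔ ((x_3 ⇔ x_3) ⇒ x_3)) ⇒ ¬(x_3 ⇔ (x_2 ⇒ x_1)) = 1 ⇒ 3/4 = 3/4
¬((¬(x_1 ⇔ x_2) ⇔ ((x_3 ⇔ x_3) ⇒ x_3)) ⇒ ¬(x_3 ⇔ (x_2 ⇒ x_1))) = ¬3/4 = 1/4
¬¬((¬(x_1 ⇔ x_2) ⇔ ((x_3 ⇔ x_3) ⇒ x_3)) ⇒ ¬(x_3 ⇔ (x_2 ⇒ x_1))) = ¬1/4 = 3/4

3/4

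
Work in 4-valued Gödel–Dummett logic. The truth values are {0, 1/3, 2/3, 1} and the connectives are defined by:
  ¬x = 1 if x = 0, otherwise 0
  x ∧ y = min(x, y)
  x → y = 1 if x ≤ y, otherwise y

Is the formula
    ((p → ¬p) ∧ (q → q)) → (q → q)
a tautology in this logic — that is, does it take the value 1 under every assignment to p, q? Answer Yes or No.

p = 0, q = 0 ↦ 1
p = 0, q = 1/3 ↦ 1
p = 0, q = 2/3 ↦ 1
p = 0, q = 1 ↦ 1
p = 1/3, q = 0 ↦ 1
p = 1/3, q = 1/3 ↦ 1
p = 1/3, q = 2/3 ↦ 1
p = 1/3, q = 1 ↦ 1
p = 2/3, q = 0 ↦ 1
p = 2/3, q = 1/3 ↦ 1
p = 2/3, q = 2/3 ↦ 1
p = 2/3, q = 1 ↦ 1
p = 1, q = 0 ↦ 1
p = 1, q = 1/3 ↦ 1
p = 1, q = 2/3 ↦ 1
p = 1, q = 1 ↦ 1
Every assignment gives a value ≥ 1.

Yes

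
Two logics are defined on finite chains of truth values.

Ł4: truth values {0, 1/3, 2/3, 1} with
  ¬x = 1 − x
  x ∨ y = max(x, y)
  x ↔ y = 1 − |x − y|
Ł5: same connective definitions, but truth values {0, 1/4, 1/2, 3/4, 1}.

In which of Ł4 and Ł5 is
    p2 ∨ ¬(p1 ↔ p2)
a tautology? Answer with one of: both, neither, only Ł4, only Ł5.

In Ł4: at p1 = 0, p2 = 0 the value is 0 — not a tautology.
In Ł5: at p1 = 0, p2 = 0 the value is 0 — not a tautology.

neither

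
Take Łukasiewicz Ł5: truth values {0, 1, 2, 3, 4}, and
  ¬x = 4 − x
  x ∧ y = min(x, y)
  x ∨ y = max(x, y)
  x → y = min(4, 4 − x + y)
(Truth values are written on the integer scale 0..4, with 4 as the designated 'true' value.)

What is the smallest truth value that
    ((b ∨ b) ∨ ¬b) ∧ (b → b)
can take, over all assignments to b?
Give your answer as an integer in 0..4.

Take b = 2:
b ∨ b = 2 ∨ 2 = 2
¬b = ¬2 = 2
(b ∨ b) ∨ ¬b = 2 ∨ 2 = 2
b → b = 2 → 2 = 4
((b ∨ b) ∨ ¬b) ∧ (b → b) = 2 ∧ 4 = 2
No assignment yields a value below 2, so this is the minimum.

2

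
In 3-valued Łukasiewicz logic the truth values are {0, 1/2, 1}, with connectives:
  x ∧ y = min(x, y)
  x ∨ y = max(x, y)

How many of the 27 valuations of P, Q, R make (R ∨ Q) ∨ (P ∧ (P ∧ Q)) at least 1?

15

value 1: 15 assignments (counts)
value 1/2: 9 assignments
value 0: 3 assignments
So 15 of the 27 assignments meet the threshold.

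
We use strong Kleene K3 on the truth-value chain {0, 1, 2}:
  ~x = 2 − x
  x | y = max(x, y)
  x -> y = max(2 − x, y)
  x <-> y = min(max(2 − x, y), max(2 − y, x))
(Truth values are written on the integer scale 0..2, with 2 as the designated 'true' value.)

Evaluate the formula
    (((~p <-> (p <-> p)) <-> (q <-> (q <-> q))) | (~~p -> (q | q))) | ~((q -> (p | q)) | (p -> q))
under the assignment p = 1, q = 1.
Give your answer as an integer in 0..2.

1

~p = ~1 = 1
p <-> p = 1 <-> 1 = 1
~p <-> (p <-> p) = 1 <-> 1 = 1
q <-> q = 1 <-> 1 = 1
q <-> (q <-> q) = 1 <-> 1 = 1
(~p <-> (p <-> p)) <-> (q <-> (q <-> q)) = 1 <-> 1 = 1
~p = ~1 = 1
~~p = ~1 = 1
q | q = 1 | 1 = 1
~~p -> (q | q) = 1 -> 1 = 1
((~p <-> (p <-> p)) <-> (q <-> (q <-> q))) | (~~p -> (q | q)) = 1 | 1 = 1
p | q = 1 | 1 = 1
q -> (p | q) = 1 -> 1 = 1
p -> q = 1 -> 1 = 1
(q -> (p | q)) | (p -> q) = 1 | 1 = 1
~((q -> (p | q)) | (p -> q)) = ~1 = 1
(((~p <-> (p <-> p)) <-> (q <-> (q <-> q))) | (~~p -> (q | q))) | ~((q -> (p | q)) | (p -> q)) = 1 | 1 = 1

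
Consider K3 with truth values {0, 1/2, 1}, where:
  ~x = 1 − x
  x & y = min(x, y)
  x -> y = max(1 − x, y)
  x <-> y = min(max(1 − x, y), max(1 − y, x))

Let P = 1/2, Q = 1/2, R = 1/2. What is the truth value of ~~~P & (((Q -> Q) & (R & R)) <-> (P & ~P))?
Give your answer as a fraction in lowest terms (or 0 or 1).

~P = ~1/2 = 1/2
~~P = ~1/2 = 1/2
~~~P = ~1/2 = 1/2
Q -> Q = 1/2 -> 1/2 = 1/2
R & R = 1/2 & 1/2 = 1/2
(Q -> Q) & (R & R) = 1/2 & 1/2 = 1/2
~P = ~1/2 = 1/2
P & ~P = 1/2 & 1/2 = 1/2
((Q -> Q) & (R & R)) <-> (P & ~P) = 1/2 <-> 1/2 = 1/2
~~~P & (((Q -> Q) & (R & R)) <-> (P & ~P)) = 1/2 & 1/2 = 1/2

1/2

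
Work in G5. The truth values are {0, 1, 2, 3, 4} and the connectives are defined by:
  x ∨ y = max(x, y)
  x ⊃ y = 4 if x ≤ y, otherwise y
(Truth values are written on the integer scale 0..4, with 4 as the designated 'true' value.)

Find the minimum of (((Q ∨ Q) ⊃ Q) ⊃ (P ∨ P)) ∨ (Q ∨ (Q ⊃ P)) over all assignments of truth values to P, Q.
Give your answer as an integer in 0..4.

1

Take P = 0, Q = 1:
Q ∨ Q = 1 ∨ 1 = 1
(Q ∨ Q) ⊃ Q = 1 ⊃ 1 = 4
P ∨ P = 0 ∨ 0 = 0
((Q ∨ Q) ⊃ Q) ⊃ (P ∨ P) = 4 ⊃ 0 = 0
Q ⊃ P = 1 ⊃ 0 = 0
Q ∨ (Q ⊃ P) = 1 ∨ 0 = 1
(((Q ∨ Q) ⊃ Q) ⊃ (P ∨ P)) ∨ (Q ∨ (Q ⊃ P)) = 0 ∨ 1 = 1
No assignment yields a value below 1, so this is the minimum.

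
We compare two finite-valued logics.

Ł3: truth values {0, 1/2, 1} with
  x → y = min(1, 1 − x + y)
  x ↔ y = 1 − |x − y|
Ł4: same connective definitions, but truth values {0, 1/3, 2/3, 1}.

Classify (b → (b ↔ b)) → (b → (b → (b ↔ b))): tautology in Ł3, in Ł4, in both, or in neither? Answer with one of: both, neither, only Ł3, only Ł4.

both

In Ł3: every assignment gives 1 — tautology.
In Ł4: every assignment gives 1 — tautology.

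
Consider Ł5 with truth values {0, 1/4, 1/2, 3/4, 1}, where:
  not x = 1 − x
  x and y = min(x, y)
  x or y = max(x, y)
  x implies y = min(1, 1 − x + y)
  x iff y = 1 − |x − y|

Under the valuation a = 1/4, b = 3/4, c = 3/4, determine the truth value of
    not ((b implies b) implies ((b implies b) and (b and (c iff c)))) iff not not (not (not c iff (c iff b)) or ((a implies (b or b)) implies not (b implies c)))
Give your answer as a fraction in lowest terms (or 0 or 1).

1/2

b implies b = 3/4 implies 3/4 = 1
b implies b = 3/4 implies 3/4 = 1
c iff c = 3/4 iff 3/4 = 1
b and (c iff c) = 3/4 and 1 = 3/4
(b implies b) and (b and (c iff c)) = 1 and 3/4 = 3/4
(b implies b) implies ((b implies b) and (b and (c iff c))) = 1 implies 3/4 = 3/4
not ((b implies b) implies ((b implies b) and (b and (c iff c)))) = not 3/4 = 1/4
not c = not 3/4 = 1/4
c iff b = 3/4 iff 3/4 = 1
not c iff (c iff b) = 1/4 iff 1 = 1/4
not (not c iff (c iff b)) = not 1/4 = 3/4
b or b = 3/4 or 3/4 = 3/4
a implies (b or b) = 1/4 implies 3/4 = 1
b implies c = 3/4 implies 3/4 = 1
not (b implies c) = not 1 = 0
(a implies (b or b)) implies not (b implies c) = 1 implies 0 = 0
not (not c iff (c iff b)) or ((a implies (b or b)) implies not (b implies c)) = 3/4 or 0 = 3/4
not (not (not c iff (c iff b)) or ((a implies (b or b)) implies not (b implies c))) = not 3/4 = 1/4
not not (not (not c iff (c iff b)) or ((a implies (b or b)) implies not (b implies c))) = not 1/4 = 3/4
not ((b implies b) implies ((b implies b) and (b and (c iff c)))) iff not not (not (not c iff (c iff b)) or ((a implies (b or b)) implies not (b implies c))) = 1/4 iff 3/4 = 1/2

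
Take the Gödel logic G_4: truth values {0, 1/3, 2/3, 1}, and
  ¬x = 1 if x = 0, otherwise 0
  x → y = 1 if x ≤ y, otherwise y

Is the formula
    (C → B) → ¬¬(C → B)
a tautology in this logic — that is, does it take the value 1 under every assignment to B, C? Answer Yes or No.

B = 0, C = 0 ↦ 1
B = 0, C = 1/3 ↦ 1
B = 0, C = 2/3 ↦ 1
B = 0, C = 1 ↦ 1
B = 1/3, C = 0 ↦ 1
B = 1/3, C = 1/3 ↦ 1
B = 1/3, C = 2/3 ↦ 1
B = 1/3, C = 1 ↦ 1
B = 2/3, C = 0 ↦ 1
B = 2/3, C = 1/3 ↦ 1
B = 2/3, C = 2/3 ↦ 1
B = 2/3, C = 1 ↦ 1
B = 1, C = 0 ↦ 1
B = 1, C = 1/3 ↦ 1
B = 1, C = 2/3 ↦ 1
B = 1, C = 1 ↦ 1
Every assignment gives a value ≥ 1.

Yes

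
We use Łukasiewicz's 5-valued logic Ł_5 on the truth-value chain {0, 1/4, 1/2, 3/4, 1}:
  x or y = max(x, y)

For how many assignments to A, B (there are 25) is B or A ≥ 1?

value 1: 9 assignments (counts)
value 3/4: 7 assignments
value 1/2: 5 assignments
value 1/4: 3 assignments
value 0: 1 assignment
So 9 of the 25 assignments meet the threshold.

9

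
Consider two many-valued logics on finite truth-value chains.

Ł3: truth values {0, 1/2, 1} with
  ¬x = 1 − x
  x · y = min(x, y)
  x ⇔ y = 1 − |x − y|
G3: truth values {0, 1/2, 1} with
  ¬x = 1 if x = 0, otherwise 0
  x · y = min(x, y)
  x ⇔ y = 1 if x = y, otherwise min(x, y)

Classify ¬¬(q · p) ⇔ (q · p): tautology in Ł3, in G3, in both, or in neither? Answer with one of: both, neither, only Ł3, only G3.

In Ł3: every assignment gives 1 — tautology.
In G3: at p = 1/2, q = 1/2 the value is 1/2 — not a tautology.

only Ł3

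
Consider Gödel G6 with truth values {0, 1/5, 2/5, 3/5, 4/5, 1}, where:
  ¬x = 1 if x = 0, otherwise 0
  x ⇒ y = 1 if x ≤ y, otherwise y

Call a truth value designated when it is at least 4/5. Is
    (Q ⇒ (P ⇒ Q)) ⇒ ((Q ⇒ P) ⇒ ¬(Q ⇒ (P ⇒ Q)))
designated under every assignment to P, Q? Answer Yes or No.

No

Counterexample: take P = 0, Q = 0.
P ⇒ Q = 0 ⇒ 0 = 1
Q ⇒ (P ⇒ Q) = 0 ⇒ 1 = 1
Q ⇒ P = 0 ⇒ 0 = 1
P ⇒ Q = 0 ⇒ 0 = 1
Q ⇒ (P ⇒ Q) = 0 ⇒ 1 = 1
¬(Q ⇒ (P ⇒ Q)) = ¬1 = 0
(Q ⇒ P) ⇒ ¬(Q ⇒ (P ⇒ Q)) = 1 ⇒ 0 = 0
(Q ⇒ (P ⇒ Q)) ⇒ ((Q ⇒ P) ⇒ ¬(Q ⇒ (P ⇒ Q))) = 1 ⇒ 0 = 0
This gives 0, which is below 4/5.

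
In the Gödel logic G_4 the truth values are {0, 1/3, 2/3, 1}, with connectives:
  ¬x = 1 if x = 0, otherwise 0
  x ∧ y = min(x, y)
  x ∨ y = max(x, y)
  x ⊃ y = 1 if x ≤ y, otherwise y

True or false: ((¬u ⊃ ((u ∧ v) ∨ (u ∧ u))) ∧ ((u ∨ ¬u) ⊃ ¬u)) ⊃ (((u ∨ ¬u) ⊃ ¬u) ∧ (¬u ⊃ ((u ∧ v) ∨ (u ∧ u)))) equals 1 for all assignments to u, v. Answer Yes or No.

Yes

u = 0, v = 0 ↦ 1
u = 0, v = 1/3 ↦ 1
u = 0, v = 2/3 ↦ 1
u = 0, v = 1 ↦ 1
u = 1/3, v = 0 ↦ 1
u = 1/3, v = 1/3 ↦ 1
u = 1/3, v = 2/3 ↦ 1
u = 1/3, v = 1 ↦ 1
u = 2/3, v = 0 ↦ 1
u = 2/3, v = 1/3 ↦ 1
u = 2/3, v = 2/3 ↦ 1
u = 2/3, v = 1 ↦ 1
u = 1, v = 0 ↦ 1
u = 1, v = 1/3 ↦ 1
u = 1, v = 2/3 ↦ 1
u = 1, v = 1 ↦ 1
Every assignment gives a value ≥ 1.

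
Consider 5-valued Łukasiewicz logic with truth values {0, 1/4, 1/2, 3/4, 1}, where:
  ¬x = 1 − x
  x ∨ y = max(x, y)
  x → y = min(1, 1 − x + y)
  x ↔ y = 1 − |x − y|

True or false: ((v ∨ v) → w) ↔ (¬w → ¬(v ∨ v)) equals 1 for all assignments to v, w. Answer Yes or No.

Yes

At v = 1/2, w = 1/4, for instance:
v ∨ v = 1/2 ∨ 1/2 = 1/2
(v ∨ v) → w = 1/2 → 1/4 = 3/4
¬w = ¬1/4 = 3/4
¬(v ∨ v) = ¬1/2 = 1/2
¬w → ¬(v ∨ v) = 3/4 → 1/2 = 3/4
((v ∨ v) → w) ↔ (¬w → ¬(v ∨ v)) = 3/4 ↔ 3/4 = 1
and checking the remaining 24 assignments likewise gives ≥ 1 in every case.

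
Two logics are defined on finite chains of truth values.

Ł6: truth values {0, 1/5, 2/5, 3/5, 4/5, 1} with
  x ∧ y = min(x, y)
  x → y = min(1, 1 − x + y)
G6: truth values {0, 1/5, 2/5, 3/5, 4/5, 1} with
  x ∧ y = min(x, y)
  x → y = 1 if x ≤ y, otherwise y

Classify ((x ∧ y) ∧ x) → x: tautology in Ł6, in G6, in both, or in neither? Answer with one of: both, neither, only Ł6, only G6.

In Ł6: every assignment gives 1 — tautology.
In G6: every assignment gives 1 — tautology.

both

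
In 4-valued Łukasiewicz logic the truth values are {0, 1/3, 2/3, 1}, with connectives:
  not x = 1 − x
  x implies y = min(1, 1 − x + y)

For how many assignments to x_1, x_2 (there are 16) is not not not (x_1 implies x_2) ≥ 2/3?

3

x_1 = 0, x_2 = 0 ↦ 0  <
x_1 = 0, x_2 = 1/3 ↦ 0  <
x_1 = 0, x_2 = 2/3 ↦ 0  <
x_1 = 0, x_2 = 1 ↦ 0  <
x_1 = 1/3, x_2 = 0 ↦ 1/3  <
x_1 = 1/3, x_2 = 1/3 ↦ 0  <
x_1 = 1/3, x_2 = 2/3 ↦ 0  <
x_1 = 1/3, x_2 = 1 ↦ 0  <
x_1 = 2/3, x_2 = 0 ↦ 2/3  ≥
x_1 = 2/3, x_2 = 1/3 ↦ 1/3  <
x_1 = 2/3, x_2 = 2/3 ↦ 0  <
x_1 = 2/3, x_2 = 1 ↦ 0  <
x_1 = 1, x_2 = 0 ↦ 1  ≥
x_1 = 1, x_2 = 1/3 ↦ 2/3  ≥
x_1 = 1, x_2 = 2/3 ↦ 1/3  <
x_1 = 1, x_2 = 1 ↦ 0  <
So 3 of the 16 assignments meet the threshold.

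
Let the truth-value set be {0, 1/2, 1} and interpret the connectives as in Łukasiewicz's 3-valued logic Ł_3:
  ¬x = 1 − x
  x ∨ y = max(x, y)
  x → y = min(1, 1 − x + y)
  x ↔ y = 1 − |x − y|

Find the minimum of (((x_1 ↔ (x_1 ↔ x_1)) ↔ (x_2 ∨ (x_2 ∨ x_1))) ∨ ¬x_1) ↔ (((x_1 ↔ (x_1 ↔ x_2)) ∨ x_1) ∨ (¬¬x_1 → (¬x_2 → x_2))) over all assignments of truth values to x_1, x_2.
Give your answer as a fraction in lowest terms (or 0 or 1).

1/2

Take x_1 = 1/2, x_2 = 1:
x_1 ↔ x_1 = 1/2 ↔ 1/2 = 1
x_1 ↔ (x_1 ↔ x_1) = 1/2 ↔ 1 = 1/2
x_2 ∨ x_1 = 1 ∨ 1/2 = 1
x_2 ∨ (x_2 ∨ x_1) = 1 ∨ 1 = 1
(x_1 ↔ (x_1 ↔ x_1)) ↔ (x_2 ∨ (x_2 ∨ x_1)) = 1/2 ↔ 1 = 1/2
¬x_1 = ¬1/2 = 1/2
((x_1 ↔ (x_1 ↔ x_1)) ↔ (x_2 ∨ (x_2 ∨ x_1))) ∨ ¬x_1 = 1/2 ∨ 1/2 = 1/2
x_1 ↔ x_2 = 1/2 ↔ 1 = 1/2
x_1 ↔ (x_1 ↔ x_2) = 1/2 ↔ 1/2 = 1
(x_1 ↔ (x_1 ↔ x_2)) ∨ x_1 = 1 ∨ 1/2 = 1
¬x_1 = ¬1/2 = 1/2
¬¬x_1 = ¬1/2 = 1/2
¬x_2 = ¬1 = 0
¬x_2 → x_2 = 0 → 1 = 1
¬¬x_1 → (¬x_2 → x_2) = 1/2 → 1 = 1
((x_1 ↔ (x_1 ↔ x_2)) ∨ x_1) ∨ (¬¬x_1 → (¬x_2 → x_2)) = 1 ∨ 1 = 1
(((x_1 ↔ (x_1 ↔ x_1)) ↔ (x_2 ∨ (x_2 ∨ x_1))) ∨ ¬x_1) ↔ (((x_1 ↔ (x_1 ↔ x_2)) ∨ x_1) ∨ (¬¬x_1 → (¬x_2 → x_2))) = 1/2 ↔ 1 = 1/2
No assignment yields a value below 1/2, so this is the minimum.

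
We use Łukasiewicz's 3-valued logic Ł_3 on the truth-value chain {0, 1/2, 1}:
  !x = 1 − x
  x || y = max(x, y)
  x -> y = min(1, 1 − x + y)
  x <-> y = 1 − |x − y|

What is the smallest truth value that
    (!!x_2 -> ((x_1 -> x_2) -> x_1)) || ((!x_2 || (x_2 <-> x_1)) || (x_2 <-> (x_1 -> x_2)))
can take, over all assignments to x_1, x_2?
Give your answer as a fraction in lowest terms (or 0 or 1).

Take x_1 = 0, x_2 = 1/2:
!x_2 = !1/2 = 1/2
!!x_2 = !1/2 = 1/2
x_1 -> x_2 = 0 -> 1/2 = 1
(x_1 -> x_2) -> x_1 = 1 -> 0 = 0
!!x_2 -> ((x_1 -> x_2) -> x_1) = 1/2 -> 0 = 1/2
!x_2 = !1/2 = 1/2
x_2 <-> x_1 = 1/2 <-> 0 = 1/2
!x_2 || (x_2 <-> x_1) = 1/2 || 1/2 = 1/2
x_1 -> x_2 = 0 -> 1/2 = 1
x_2 <-> (x_1 -> x_2) = 1/2 <-> 1 = 1/2
(!x_2 || (x_2 <-> x_1)) || (x_2 <-> (x_1 -> x_2)) = 1/2 || 1/2 = 1/2
(!!x_2 -> ((x_1 -> x_2) -> x_1)) || ((!x_2 || (x_2 <-> x_1)) || (x_2 <-> (x_1 -> x_2))) = 1/2 || 1/2 = 1/2
No assignment yields a value below 1/2, so this is the minimum.

1/2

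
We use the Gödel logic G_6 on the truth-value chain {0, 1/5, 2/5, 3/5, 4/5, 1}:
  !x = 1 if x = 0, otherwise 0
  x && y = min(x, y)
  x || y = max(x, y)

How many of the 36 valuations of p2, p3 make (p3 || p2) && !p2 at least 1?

1

value 1: 1 assignment (counts)
value 4/5: 1 assignment
value 3/5: 1 assignment
value 2/5: 1 assignment
value 1/5: 1 assignment
value 0: 31 assignments
So 1 of the 36 assignments meets the threshold.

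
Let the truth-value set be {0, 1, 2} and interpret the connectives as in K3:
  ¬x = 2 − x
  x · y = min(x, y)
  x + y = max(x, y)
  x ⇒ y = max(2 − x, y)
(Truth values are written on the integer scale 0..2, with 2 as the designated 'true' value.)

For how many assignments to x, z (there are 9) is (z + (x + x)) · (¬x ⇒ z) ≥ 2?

x = 0, z = 0 ↦ 0  <
x = 0, z = 1 ↦ 1  <
x = 0, z = 2 ↦ 2  ≥
x = 1, z = 0 ↦ 1  <
x = 1, z = 1 ↦ 1  <
x = 1, z = 2 ↦ 2  ≥
x = 2, z = 0 ↦ 2  ≥
x = 2, z = 1 ↦ 2  ≥
x = 2, z = 2 ↦ 2  ≥
So 5 of the 9 assignments meet the threshold.

5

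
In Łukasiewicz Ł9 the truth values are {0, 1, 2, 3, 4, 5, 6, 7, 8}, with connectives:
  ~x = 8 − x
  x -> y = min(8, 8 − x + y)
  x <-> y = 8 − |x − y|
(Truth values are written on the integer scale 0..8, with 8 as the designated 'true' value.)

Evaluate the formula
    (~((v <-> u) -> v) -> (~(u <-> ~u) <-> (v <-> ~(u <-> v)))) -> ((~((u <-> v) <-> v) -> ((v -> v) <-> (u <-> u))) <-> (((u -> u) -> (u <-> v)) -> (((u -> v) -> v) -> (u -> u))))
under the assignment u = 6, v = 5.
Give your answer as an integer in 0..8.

v <-> u = 5 <-> 6 = 7
(v <-> u) -> v = 7 -> 5 = 6
~((v <-> u) -> v) = ~6 = 2
~u = ~6 = 2
u <-> ~u = 6 <-> 2 = 4
~(u <-> ~u) = ~4 = 4
u <-> v = 6 <-> 5 = 7
~(u <-> v) = ~7 = 1
v <-> ~(u <-> v) = 5 <-> 1 = 4
~(u <-> ~u) <-> (v <-> ~(u <-> v)) = 4 <-> 4 = 8
~((v <-> u) -> v) -> (~(u <-> ~u) <-> (v <-> ~(u <-> v))) = 2 -> 8 = 8
u <-> v = 6 <-> 5 = 7
(u <-> v) <-> v = 7 <-> 5 = 6
~((u <-> v) <-> v) = ~6 = 2
v -> v = 5 -> 5 = 8
u <-> u = 6 <-> 6 = 8
(v -> v) <-> (u <-> u) = 8 <-> 8 = 8
~((u <-> v) <-> v) -> ((v -> v) <-> (u <-> u)) = 2 -> 8 = 8
u -> u = 6 -> 6 = 8
u <-> v = 6 <-> 5 = 7
(u -> u) -> (u <-> v) = 8 -> 7 = 7
u -> v = 6 -> 5 = 7
(u -> v) -> v = 7 -> 5 = 6
u -> u = 6 -> 6 = 8
((u -> v) -> v) -> (u -> u) = 6 -> 8 = 8
((u -> u) -> (u <-> v)) -> (((u -> v) -> v) -> (u -> u)) = 7 -> 8 = 8
(~((u <-> v) <-> v) -> ((v -> v) <-> (u <-> u))) <-> (((u -> u) -> (u <-> v)) -> (((u -> v) -> v) -> (u -> u))) = 8 <-> 8 = 8
(~((v <-> u) -> v) -> (~(u <-> ~u) <-> (v <-> ~(u <-> v)))) -> ((~((u <-> v) <-> v) -> ((v -> v) <-> (u <-> u))) <-> (((u -> u) -> (u <-> v)) -> (((u -> v) -> v) -> (u -> u)))) = 8 -> 8 = 8

8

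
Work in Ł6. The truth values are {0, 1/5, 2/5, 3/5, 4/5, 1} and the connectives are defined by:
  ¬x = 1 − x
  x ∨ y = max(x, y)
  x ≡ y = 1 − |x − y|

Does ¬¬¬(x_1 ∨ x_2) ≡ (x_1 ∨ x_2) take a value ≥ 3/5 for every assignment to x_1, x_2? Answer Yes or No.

No

Counterexample: take x_1 = 0, x_2 = 0.
x_1 ∨ x_2 = 0 ∨ 0 = 0
¬(x_1 ∨ x_2) = ¬0 = 1
¬¬(x_1 ∨ x_2) = ¬1 = 0
¬¬¬(x_1 ∨ x_2) = ¬0 = 1
x_1 ∨ x_2 = 0 ∨ 0 = 0
¬¬¬(x_1 ∨ x_2) ≡ (x_1 ∨ x_2) = 1 ≡ 0 = 0
This gives 0, which is below 3/5.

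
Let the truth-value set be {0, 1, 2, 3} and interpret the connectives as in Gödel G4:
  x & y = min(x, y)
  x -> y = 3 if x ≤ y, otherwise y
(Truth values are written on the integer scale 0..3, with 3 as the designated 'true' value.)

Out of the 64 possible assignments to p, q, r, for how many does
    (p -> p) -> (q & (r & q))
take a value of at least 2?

value 3: 4 assignments (counts)
value 2: 12 assignments (counts)
value 1: 20 assignments
value 0: 28 assignments
So 16 of the 64 assignments meet the threshold.

16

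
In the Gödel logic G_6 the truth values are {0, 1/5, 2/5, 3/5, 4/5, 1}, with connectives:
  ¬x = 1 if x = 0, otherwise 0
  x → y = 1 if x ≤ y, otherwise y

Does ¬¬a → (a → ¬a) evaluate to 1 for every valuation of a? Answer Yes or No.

Counterexample: take a = 1/5.
¬a = ¬1/5 = 0
¬¬a = ¬0 = 1
a → ¬a = 1/5 → 0 = 0
¬¬a → (a → ¬a) = 1 → 0 = 0
This gives 0 ≠ 1.

No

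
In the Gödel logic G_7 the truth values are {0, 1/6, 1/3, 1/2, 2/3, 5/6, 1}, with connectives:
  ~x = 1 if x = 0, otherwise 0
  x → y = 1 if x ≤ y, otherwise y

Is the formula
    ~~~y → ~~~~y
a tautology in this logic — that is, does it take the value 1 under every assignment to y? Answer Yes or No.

No

Counterexample: take y = 0.
~y = ~0 = 1
~~y = ~1 = 0
~~~y = ~0 = 1
~y = ~0 = 1
~~y = ~1 = 0
~~~y = ~0 = 1
~~~~y = ~1 = 0
~~~y → ~~~~y = 1 → 0 = 0
This gives 0 ≠ 1.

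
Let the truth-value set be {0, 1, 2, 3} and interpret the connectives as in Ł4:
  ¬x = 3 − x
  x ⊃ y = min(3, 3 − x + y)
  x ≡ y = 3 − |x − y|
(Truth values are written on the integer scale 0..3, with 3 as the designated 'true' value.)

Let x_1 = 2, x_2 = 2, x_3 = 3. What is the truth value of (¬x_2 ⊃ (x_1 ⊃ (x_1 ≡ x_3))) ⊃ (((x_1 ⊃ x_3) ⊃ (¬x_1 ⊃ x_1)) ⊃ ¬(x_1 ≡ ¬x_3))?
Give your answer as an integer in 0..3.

2

¬x_2 = ¬2 = 1
x_1 ≡ x_3 = 2 ≡ 3 = 2
x_1 ⊃ (x_1 ≡ x_3) = 2 ⊃ 2 = 3
¬x_2 ⊃ (x_1 ⊃ (x_1 ≡ x_3)) = 1 ⊃ 3 = 3
x_1 ⊃ x_3 = 2 ⊃ 3 = 3
¬x_1 = ¬2 = 1
¬x_1 ⊃ x_1 = 1 ⊃ 2 = 3
(x_1 ⊃ x_3) ⊃ (¬x_1 ⊃ x_1) = 3 ⊃ 3 = 3
¬x_3 = ¬3 = 0
x_1 ≡ ¬x_3 = 2 ≡ 0 = 1
¬(x_1 ≡ ¬x_3) = ¬1 = 2
((x_1 ⊃ x_3) ⊃ (¬x_1 ⊃ x_1)) ⊃ ¬(x_1 ≡ ¬x_3) = 3 ⊃ 2 = 2
(¬x_2 ⊃ (x_1 ⊃ (x_1 ≡ x_3))) ⊃ (((x_1 ⊃ x_3) ⊃ (¬x_1 ⊃ x_1)) ⊃ ¬(x_1 ≡ ¬x_3)) = 3 ⊃ 2 = 2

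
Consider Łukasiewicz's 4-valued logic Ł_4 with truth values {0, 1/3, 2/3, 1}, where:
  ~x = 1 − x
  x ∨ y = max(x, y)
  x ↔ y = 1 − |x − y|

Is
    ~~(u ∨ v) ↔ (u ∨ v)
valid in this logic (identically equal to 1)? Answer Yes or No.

u = 0, v = 0 ↦ 1
u = 0, v = 1/3 ↦ 1
u = 0, v = 2/3 ↦ 1
u = 0, v = 1 ↦ 1
u = 1/3, v = 0 ↦ 1
u = 1/3, v = 1/3 ↦ 1
u = 1/3, v = 2/3 ↦ 1
u = 1/3, v = 1 ↦ 1
u = 2/3, v = 0 ↦ 1
u = 2/3, v = 1/3 ↦ 1
u = 2/3, v = 2/3 ↦ 1
u = 2/3, v = 1 ↦ 1
u = 1, v = 0 ↦ 1
u = 1, v = 1/3 ↦ 1
u = 1, v = 2/3 ↦ 1
u = 1, v = 1 ↦ 1
Every assignment gives a value ≥ 1.

Yes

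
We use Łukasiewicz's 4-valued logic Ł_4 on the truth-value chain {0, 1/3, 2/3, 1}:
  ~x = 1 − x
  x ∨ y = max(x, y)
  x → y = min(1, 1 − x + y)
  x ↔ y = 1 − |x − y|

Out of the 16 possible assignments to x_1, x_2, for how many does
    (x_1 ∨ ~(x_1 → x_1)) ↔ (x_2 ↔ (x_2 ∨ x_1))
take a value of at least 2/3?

x_1 = 0, x_2 = 0 ↦ 0  <
x_1 = 0, x_2 = 1/3 ↦ 0  <
x_1 = 0, x_2 = 2/3 ↦ 0  <
x_1 = 0, x_2 = 1 ↦ 0  <
x_1 = 1/3, x_2 = 0 ↦ 2/3  ≥
x_1 = 1/3, x_2 = 1/3 ↦ 1/3  <
x_1 = 1/3, x_2 = 2/3 ↦ 1/3  <
x_1 = 1/3, x_2 = 1 ↦ 1/3  <
x_1 = 2/3, x_2 = 0 ↦ 2/3  ≥
x_1 = 2/3, x_2 = 1/3 ↦ 1  ≥
x_1 = 2/3, x_2 = 2/3 ↦ 2/3  ≥
x_1 = 2/3, x_2 = 1 ↦ 2/3  ≥
x_1 = 1, x_2 = 0 ↦ 0  <
x_1 = 1, x_2 = 1/3 ↦ 1/3  <
x_1 = 1, x_2 = 2/3 ↦ 2/3  ≥
x_1 = 1, x_2 = 1 ↦ 1  ≥
So 7 of the 16 assignments meet the threshold.

7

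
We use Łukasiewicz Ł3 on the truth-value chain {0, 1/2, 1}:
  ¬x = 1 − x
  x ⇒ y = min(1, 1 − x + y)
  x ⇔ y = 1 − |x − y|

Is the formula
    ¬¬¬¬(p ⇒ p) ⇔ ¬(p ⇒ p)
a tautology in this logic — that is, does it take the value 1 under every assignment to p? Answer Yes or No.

No

Counterexample: take p = 0.
p ⇒ p = 0 ⇒ 0 = 1
¬(p ⇒ p) = ¬1 = 0
¬¬(p ⇒ p) = ¬0 = 1
¬¬¬(p ⇒ p) = ¬1 = 0
¬¬¬¬(p ⇒ p) = ¬0 = 1
p ⇒ p = 0 ⇒ 0 = 1
¬(p ⇒ p) = ¬1 = 0
¬¬¬¬(p ⇒ p) ⇔ ¬(p ⇒ p) = 1 ⇔ 0 = 0
This gives 0 ≠ 1.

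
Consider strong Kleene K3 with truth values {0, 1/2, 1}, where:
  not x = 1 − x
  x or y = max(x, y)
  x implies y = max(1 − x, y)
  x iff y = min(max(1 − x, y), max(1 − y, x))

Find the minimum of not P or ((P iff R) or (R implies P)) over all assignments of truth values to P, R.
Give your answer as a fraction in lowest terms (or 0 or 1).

1/2

Take P = 1/2, R = 1/2:
not P = not 1/2 = 1/2
P iff R = 1/2 iff 1/2 = 1/2
R implies P = 1/2 implies 1/2 = 1/2
(P iff R) or (R implies P) = 1/2 or 1/2 = 1/2
not P or ((P iff R) or (R implies P)) = 1/2 or 1/2 = 1/2
No assignment yields a value below 1/2, so this is the minimum.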